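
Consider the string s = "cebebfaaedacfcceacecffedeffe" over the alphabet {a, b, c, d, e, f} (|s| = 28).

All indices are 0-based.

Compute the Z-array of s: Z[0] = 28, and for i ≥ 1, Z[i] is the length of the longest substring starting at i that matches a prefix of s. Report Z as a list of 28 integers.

[28, 0, 0, 0, 0, 0, 0, 0, 0, 0, 0, 1, 0, 1, 2, 0, 0, 2, 0, 1, 0, 0, 0, 0, 0, 0, 0, 0]

Z[0]=28
i=1: i≥r, start 0; Z[1]=0
i=2: i≥r, start 0; Z[2]=0
i=3: i≥r, start 0; Z[3]=0
i=4: i≥r, start 0; Z[4]=0
i=5: i≥r, start 0; Z[5]=0
i=6: i≥r, start 0; Z[6]=0
i=7: i≥r, start 0; Z[7]=0
i=8: i≥r, start 0; Z[8]=0
i=9: i≥r, start 0; Z[9]=0
i=10: i≥r, start 0; Z[10]=0
i=11: i≥r, start 0; Z[11]=1 grow→box=[11,12)
i=12: i≥r, start 0; Z[12]=0
i=13: i≥r, start 0; Z[13]=1 grow→box=[13,14)
i=14: i≥r, start 0; Z[14]=2 grow→box=[14,16)
i=15: min(r-i=1, Z[1]=0)=0; Z[15]=0
i=16: i≥r, start 0; Z[16]=0
i=17: i≥r, start 0; Z[17]=2 grow→box=[17,19)
i=18: min(r-i=1, Z[1]=0)=0; Z[18]=0
i=19: i≥r, start 0; Z[19]=1 grow→box=[19,20)
i=20: i≥r, start 0; Z[20]=0
i=21: i≥r, start 0; Z[21]=0
i=22: i≥r, start 0; Z[22]=0
i=23: i≥r, start 0; Z[23]=0
i=24: i≥r, start 0; Z[24]=0
i=25: i≥r, start 0; Z[25]=0
i=26: i≥r, start 0; Z[26]=0
i=27: i≥r, start 0; Z[27]=0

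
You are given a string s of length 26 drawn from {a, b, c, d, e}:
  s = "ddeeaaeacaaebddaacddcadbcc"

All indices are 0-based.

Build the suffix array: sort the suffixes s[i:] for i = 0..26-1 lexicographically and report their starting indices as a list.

rank→(start, suffix):
  0 → (15, 'aacddcadbcc')
  1 → (4, 'aaeacaaebddaacddcadbcc')
  2 → (9, 'aaebddaacddcadbcc')
  3 → (7, 'acaaebddaacddcadbcc')
  4 → (16, 'acddcadbcc')
  5 → (21, 'adbcc')
  6 → (5, 'aeacaaebddaacddcadbcc')
  7 → (10, 'aebddaacddcadbcc')
  8 → (23, 'bcc')
  9 → (12, 'bddaacddcadbcc')
  10 → (25, 'c')
  11 → (8, 'caaebddaacddcadbcc')
  12 → (20, 'cadbcc')
  13 → (24, 'cc')
  14 → (17, 'cddcadbcc')
  15 → (14, 'daacddcadbcc')
  16 → (22, 'dbcc')
  17 → (19, 'dcadbcc')
  18 → (13, 'ddaacddcadbcc')
  19 → (18, 'ddcadbcc')
  20 → (0, 'ddeeaaeacaaebddaacddcadbcc')
  21 → (1, 'deeaaeacaaebddaacddcadbcc')
  22 → (3, 'eaaeacaaebddaacddcadbcc')
  23 → (6, 'eacaaebddaacddcadbcc')
  24 → (11, 'ebddaacddcadbcc')
  25 → (2, 'eeaaeacaaebddaacddcadbcc')

[15, 4, 9, 7, 16, 21, 5, 10, 23, 12, 25, 8, 20, 24, 17, 14, 22, 19, 13, 18, 0, 1, 3, 6, 11, 2]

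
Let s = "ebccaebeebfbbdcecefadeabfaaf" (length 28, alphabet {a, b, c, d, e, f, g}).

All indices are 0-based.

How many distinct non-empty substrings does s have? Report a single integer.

379

sorted suffixes:
  #0 SA[0]=25  'aaf'
  #1 SA[1]=22  'abfaaf'
  #2 SA[2]=19  'adeabfaaf'
  #3 SA[3]=4  'aebeebfbbdcecefadeabfaaf'
  #4 SA[4]=26  'af'
  #5 SA[5]=11  'bbdcecefadeabfaaf'
  #6 SA[6]=1  'bccaebeebfbbdcecefadeabfaaf'
  #7 SA[7]=12  'bdcecefadeabfaaf'
  #8 SA[8]=6  'beebfbbdcecefadeabfaaf'
  #9 SA[9]=23  'bfaaf'
  #10 SA[10]=9  'bfbbdcecefadeabfaaf'
  #11 SA[11]=3  'caebeebfbbdcecefadeabfaaf'
  #12 SA[12]=2  'ccaebeebfbbdcecefadeabfaaf'
  #13 SA[13]=14  'cecefadeabfaaf'
  #14 SA[14]=16  'cefadeabfaaf'
  #15 SA[15]=13  'dcecefadeabfaaf'
  #16 SA[16]=20  'deabfaaf'
  #17 SA[17]=21  'eabfaaf'
  #18 SA[18]=0  'ebccaebeebfbbdcecefadeabfaaf'
  #19 SA[19]=5  'ebeebfbbdcecefadeabfaaf'
  #20 SA[20]=8  'ebfbbdcecefadeabfaaf'
  #21 SA[21]=15  'ecefadeabfaaf'
  #22 SA[22]=7  'eebfbbdcecefadeabfaaf'
  #23 SA[23]=17  'efadeabfaaf'
  #24 SA[24]=27  'f'
  #25 SA[25]=24  'faaf'
  #26 SA[26]=18  'fadeabfaaf'
  #27 SA[27]=10  'fbbdcecefadeabfaaf'

SA = [25, 22, 19, 4, 26, 11, 1, 12, 6, 23, 9, 3, 2, 14, 16, 13, 20, 21, 0, 5, 8, 15, 7, 17, 27, 24, 18, 10]
rank  pair      lcp
   1  s[25:],s[22:]  1  'a'
   2  s[22:],s[19:]  1  'a'
   3  s[19:],s[4:]  1  'a'
   4  s[4:],s[26:]  1  'a'
   5  s[26:],s[11:]  0  ''
   6  s[11:],s[1:]  1  'b'
   7  s[1:],s[12:]  1  'b'
   8  s[12:],s[6:]  1  'b'
   9  s[6:],s[23:]  1  'b'
  10  s[23:],s[9:]  2  'bf'
  11  s[9:],s[3:]  0  ''
  12  s[3:],s[2:]  1  'c'
  13  s[2:],s[14:]  1  'c'
  14  s[14:],s[16:]  2  'ce'
  15  s[16:],s[13:]  0  ''
  16  s[13:],s[20:]  1  'd'
  17  s[20:],s[21:]  0  ''
  18  s[21:],s[0:]  1  'e'
  19  s[0:],s[5:]  2  'eb'
  20  s[5:],s[8:]  2  'eb'
  21  s[8:],s[15:]  1  'e'
  22  s[15:],s[7:]  1  'e'
  23  s[7:],s[17:]  1  'e'
  24  s[17:],s[27:]  0  ''
  25  s[27:],s[24:]  1  'f'
  26  s[24:],s[18:]  2  'fa'
  27  s[18:],s[10:]  1  'f'

n(n+1)/2 = 28·29/2 = 406
Σ LCP = 0 + 1 + 1 + 1 + 1 + 0 + 1 + 1 + 1 + 1 + 2 + 0 + 1 + 1 + 2 + 0 + 1 + 0 + 1 + 2 + 2 + 1 + 1 + 1 + 0 + 1 + 2 + 1 = 27
distinct = 406 − 27 = 379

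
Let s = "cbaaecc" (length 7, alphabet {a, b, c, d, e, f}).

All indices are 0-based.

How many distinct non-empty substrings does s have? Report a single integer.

25

sorted suffixes:
  #0 SA[0]=2  'aaecc'
  #1 SA[1]=3  'aecc'
  #2 SA[2]=1  'baaecc'
  #3 SA[3]=6  'c'
  #4 SA[4]=0  'cbaaecc'
  #5 SA[5]=5  'cc'
  #6 SA[6]=4  'ecc'

SA = [2, 3, 1, 6, 0, 5, 4]
[i] adj suffixes → lcp
  [1] 2/3 → 1 ('a')
  [2] 3/1 → 0 ('')
  [3] 1/6 → 0 ('')
  [4] 6/0 → 1 ('c')
  [5] 0/5 → 1 ('c')
  [6] 5/4 → 0 ('')

n(n+1)/2 = 7·8/2 = 28
Σ LCP = 0 + 1 + 0 + 0 + 1 + 1 + 0 = 3
distinct = 28 − 3 = 25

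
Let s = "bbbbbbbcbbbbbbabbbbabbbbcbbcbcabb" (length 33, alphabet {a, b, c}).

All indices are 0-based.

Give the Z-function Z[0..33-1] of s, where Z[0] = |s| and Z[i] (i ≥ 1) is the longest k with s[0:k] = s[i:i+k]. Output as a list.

Z[0]=33
i=1: fresh scan; Z[1]=6 scan→box=[1,7)
i=2: min(r-i=5, Z[1]=6)=5; Z[2]=5
i=3: min(r-i=4, Z[2]=5)=4; Z[3]=4
i=4: min(r-i=3, Z[3]=4)=3; Z[4]=3
i=5: min(r-i=2, Z[4]=3)=2; Z[5]=2
i=6: min(r-i=1, Z[5]=2)=1; Z[6]=1
i=7: fresh scan; Z[7]=0
i=8: fresh scan; Z[8]=6 scan→box=[8,14)
i=9: min(r-i=5, Z[1]=6)=5; Z[9]=5
i=10: min(r-i=4, Z[2]=5)=4; Z[10]=4
i=11: min(r-i=3, Z[3]=4)=3; Z[11]=3
i=12: min(r-i=2, Z[4]=3)=2; Z[12]=2
i=13: min(r-i=1, Z[5]=2)=1; Z[13]=1
i=14: fresh scan; Z[14]=0
i=15: fresh scan; Z[15]=4 scan→box=[15,19)
i=16: min(r-i=3, Z[1]=6)=3; Z[16]=3
i=17: min(r-i=2, Z[2]=5)=2; Z[17]=2
i=18: min(r-i=1, Z[3]=4)=1; Z[18]=1
i=19: fresh scan; Z[19]=0
i=20: fresh scan; Z[20]=4 scan→box=[20,24)
i=21: min(r-i=3, Z[1]=6)=3; Z[21]=3
i=22: min(r-i=2, Z[2]=5)=2; Z[22]=2
i=23: min(r-i=1, Z[3]=4)=1; Z[23]=1
i=24: fresh scan; Z[24]=0
i=25: fresh scan; Z[25]=2 scan→box=[25,27)
i=26: min(r-i=1, Z[1]=6)=1; Z[26]=1
i=27: fresh scan; Z[27]=0
i=28: fresh scan; Z[28]=1 scan→box=[28,29)
i=29: fresh scan; Z[29]=0
i=30: fresh scan; Z[30]=0
i=31: fresh scan; Z[31]=2 scan→box=[31,33)
i=32: min(r-i=1, Z[1]=6)=1; Z[32]=1

[33, 6, 5, 4, 3, 2, 1, 0, 6, 5, 4, 3, 2, 1, 0, 4, 3, 2, 1, 0, 4, 3, 2, 1, 0, 2, 1, 0, 1, 0, 0, 2, 1]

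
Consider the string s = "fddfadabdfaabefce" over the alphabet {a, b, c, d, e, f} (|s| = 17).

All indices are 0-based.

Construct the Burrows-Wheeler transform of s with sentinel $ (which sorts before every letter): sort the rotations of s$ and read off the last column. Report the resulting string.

efdafaafafbdcbdde$

rank  rotation            last
    0  $fddfadabdfaabefce  e
    1  aabefce$fddfadabdf  f
    2  abdfaabefce$fddfad  d
    3  abefce$fddfadabdfa  a
    4  adabdfaabefce$fddf  f
    5  bdfaabefce$fddfada  a
    6  befce$fddfadabdfaa  a
    7  ce$fddfadabdfaabef  f
    8  dabdfaabefce$fddfa  a
    9  ddfadabdfaabefce$f  f
   10  dfaabefce$fddfadab  b
   11  dfadabdfaabefce$fd  d
   12  e$fddfadabdfaabefc  c
   13  efce$fddfadabdfaab  b
   14  faabefce$fddfadabd  d
   15  fadabdfaabefce$fdd  d
   16  fce$fddfadabdfaabe  e
   17  fddfadabdfaabefce$  $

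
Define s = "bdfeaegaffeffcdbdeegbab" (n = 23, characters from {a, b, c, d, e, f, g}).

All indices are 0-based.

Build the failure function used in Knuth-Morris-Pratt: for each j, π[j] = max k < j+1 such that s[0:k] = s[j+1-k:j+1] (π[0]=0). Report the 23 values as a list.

[0, 0, 0, 0, 0, 0, 0, 0, 0, 0, 0, 0, 0, 0, 0, 1, 2, 0, 0, 0, 1, 0, 1]

π[0] = 0
j=1 s[j]='d': π[1]=0 (border '')
j=2 s[j]='f': π[2]=0 (border '')
j=3 s[j]='e': π[3]=0 (border '')
j=4 s[j]='a': π[4]=0 (border '')
j=5 s[j]='e': π[5]=0 (border '')
j=6 s[j]='g': π[6]=0 (border '')
j=7 s[j]='a': π[7]=0 (border '')
j=8 s[j]='f': π[8]=0 (border '')
j=9 s[j]='f': π[9]=0 (border '')
j=10 s[j]='e': π[10]=0 (border '')
j=11 s[j]='f': π[11]=0 (border '')
j=12 s[j]='f': π[12]=0 (border '')
j=13 s[j]='c': π[13]=0 (border '')
j=14 s[j]='d': π[14]=0 (border '')
j=15 s[j]='b': π[15]=1 (border 'b')
j=16 s[j]='d': π[16]=2 (border 'bd')
j=17 s[j]='e': k: 2→0; π[17]=0 (border '')
j=18 s[j]='e': π[18]=0 (border '')
j=19 s[j]='g': π[19]=0 (border '')
j=20 s[j]='b': π[20]=1 (border 'b')
j=21 s[j]='a': k: 1→0; π[21]=0 (border '')
j=22 s[j]='b': π[22]=1 (border 'b')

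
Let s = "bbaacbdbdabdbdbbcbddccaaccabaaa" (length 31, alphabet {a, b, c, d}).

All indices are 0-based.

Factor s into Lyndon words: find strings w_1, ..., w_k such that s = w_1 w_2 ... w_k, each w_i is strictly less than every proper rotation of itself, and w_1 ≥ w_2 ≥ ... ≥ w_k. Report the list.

["b", "b", "aacbdbdabdbdbbcbddccaaccab", "a", "a", "a"]

emit factor 1: 'b' (i=0, period=1)
emit factor 2: 'b' (i=1, period=1)
emit factor 3: 'aacbdbdabdbdbbcbddccaaccab' (i=2, period=26)
emit factor 4: 'a' (i=28, period=1)
emit factor 5: 'a' (i=29, period=1)
emit factor 6: 'a' (i=30, period=1)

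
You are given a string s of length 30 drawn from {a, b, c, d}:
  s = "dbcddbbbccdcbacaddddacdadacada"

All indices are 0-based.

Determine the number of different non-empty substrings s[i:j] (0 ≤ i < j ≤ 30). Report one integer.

417

rank→(start, suffix):
  0 → (29, 'a')
  1 → (25, 'acada')
  2 → (13, 'acaddddacdadacada')
  3 → (20, 'acdadacada')
  4 → (27, 'ada')
  5 → (23, 'adacada')
  6 → (15, 'addddacdadacada')
  7 → (12, 'bacaddddacdadacada')
  8 → (5, 'bbbccdcbacaddddacdadacada')
  9 → (6, 'bbccdcbacaddddacdadacada')
  10 → (7, 'bccdcbacaddddacdadacada')
  11 → (1, 'bcddbbbccdcbacaddddacdadacada')
  12 → (26, 'cada')
  13 → (14, 'caddddacdadacada')
  14 → (11, 'cbacaddddacdadacada')
  15 → (8, 'ccdcbacaddddacdadacada')
  16 → (21, 'cdadacada')
  17 → (9, 'cdcbacaddddacdadacada')
  18 → (2, 'cddbbbccdcbacaddddacdadacada')
  19 → (28, 'da')
  20 → (24, 'dacada')
  21 → (19, 'dacdadacada')
  22 → (22, 'dadacada')
  23 → (4, 'dbbbccdcbacaddddacdadacada')
  24 → (0, 'dbcddbbbccdcbacaddddacdadacada')
  25 → (10, 'dcbacaddddacdadacada')
  26 → (18, 'ddacdadacada')
  27 → (3, 'ddbbbccdcbacaddddacdadacada')
  28 → (17, 'dddacdadacada')
  29 → (16, 'ddddacdadacada')

SA = [29, 25, 13, 20, 27, 23, 15, 12, 5, 6, 7, 1, 26, 14, 11, 8, 21, 9, 2, 28, 24, 19, 22, 4, 0, 10, 18, 3, 17, 16]
[i] adj suffixes → lcp
  [1] 29/25 → 1 ('a')
  [2] 25/13 → 4 ('acad')
  [3] 13/20 → 2 ('ac')
  [4] 20/27 → 1 ('a')
  [5] 27/23 → 3 ('ada')
  [6] 23/15 → 2 ('ad')
  [7] 15/12 → 0 ('')
  [8] 12/5 → 1 ('b')
  [9] 5/6 → 2 ('bb')
  [10] 6/7 → 1 ('b')
  [11] 7/1 → 2 ('bc')
  [12] 1/26 → 0 ('')
  [13] 26/14 → 3 ('cad')
  [14] 14/11 → 1 ('c')
  [15] 11/8 → 1 ('c')
  [16] 8/21 → 1 ('c')
  [17] 21/9 → 2 ('cd')
  [18] 9/2 → 2 ('cd')
  [19] 2/28 → 0 ('')
  [20] 28/24 → 2 ('da')
  [21] 24/19 → 3 ('dac')
  [22] 19/22 → 2 ('da')
  [23] 22/4 → 1 ('d')
  [24] 4/0 → 2 ('db')
  [25] 0/10 → 1 ('d')
  [26] 10/18 → 1 ('d')
  [27] 18/3 → 2 ('dd')
  [28] 3/17 → 2 ('dd')
  [29] 17/16 → 3 ('ddd')

n(n+1)/2 = 30·31/2 = 465
Σ LCP = 0 + 1 + 4 + 2 + 1 + 3 + 2 + 0 + 1 + 2 + 1 + 2 + 0 + 3 + 1 + 1 + 1 + 2 + 2 + 0 + 2 + 3 + 2 + 1 + 2 + 1 + 1 + 2 + 2 + 3 = 48
distinct = 465 − 48 = 417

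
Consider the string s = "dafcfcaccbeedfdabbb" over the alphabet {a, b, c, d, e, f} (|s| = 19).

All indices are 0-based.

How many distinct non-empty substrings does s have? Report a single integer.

174

rank→(start, suffix):
  0 → (15, 'abbb')
  1 → (6, 'accbeedfdabbb')
  2 → (1, 'afcfcaccbeedfdabbb')
  3 → (18, 'b')
  4 → (17, 'bb')
  5 → (16, 'bbb')
  6 → (9, 'beedfdabbb')
  7 → (5, 'caccbeedfdabbb')
  8 → (8, 'cbeedfdabbb')
  9 → (7, 'ccbeedfdabbb')
  10 → (3, 'cfcaccbeedfdabbb')
  11 → (14, 'dabbb')
  12 → (0, 'dafcfcaccbeedfdabbb')
  13 → (12, 'dfdabbb')
  14 → (11, 'edfdabbb')
  15 → (10, 'eedfdabbb')
  16 → (4, 'fcaccbeedfdabbb')
  17 → (2, 'fcfcaccbeedfdabbb')
  18 → (13, 'fdabbb')

SA = [15, 6, 1, 18, 17, 16, 9, 5, 8, 7, 3, 14, 0, 12, 11, 10, 4, 2, 13]
[i] adj suffixes → lcp
  [1] 15/6 → 1 ('a')
  [2] 6/1 → 1 ('a')
  [3] 1/18 → 0 ('')
  [4] 18/17 → 1 ('b')
  [5] 17/16 → 2 ('bb')
  [6] 16/9 → 1 ('b')
  [7] 9/5 → 0 ('')
  [8] 5/8 → 1 ('c')
  [9] 8/7 → 1 ('c')
  [10] 7/3 → 1 ('c')
  [11] 3/14 → 0 ('')
  [12] 14/0 → 2 ('da')
  [13] 0/12 → 1 ('d')
  [14] 12/11 → 0 ('')
  [15] 11/10 → 1 ('e')
  [16] 10/4 → 0 ('')
  [17] 4/2 → 2 ('fc')
  [18] 2/13 → 1 ('f')

n(n+1)/2 = 19·20/2 = 190
Σ LCP = 0 + 1 + 1 + 0 + 1 + 2 + 1 + 0 + 1 + 1 + 1 + 0 + 2 + 1 + 0 + 1 + 0 + 2 + 1 = 16
distinct = 190 − 16 = 174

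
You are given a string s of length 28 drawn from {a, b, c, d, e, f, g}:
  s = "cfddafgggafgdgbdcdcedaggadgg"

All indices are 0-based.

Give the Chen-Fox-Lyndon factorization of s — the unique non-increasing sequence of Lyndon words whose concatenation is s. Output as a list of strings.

["cfdd", "afggg", "afgdgbdcdcedagg", "adgg"]

emit factor 1: 'cfdd' (i=0, period=4)
emit factor 2: 'afggg' (i=4, period=5)
emit factor 3: 'afgdgbdcdcedagg' (i=9, period=15)
emit factor 4: 'adgg' (i=24, period=4)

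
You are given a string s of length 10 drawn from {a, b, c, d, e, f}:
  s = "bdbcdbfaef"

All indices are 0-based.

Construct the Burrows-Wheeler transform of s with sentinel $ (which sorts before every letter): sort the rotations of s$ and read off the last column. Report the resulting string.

rank  rotation     last
    0  $bdbcdbfaef  f
    1  aef$bdbcdbf  f
    2  bcdbfaef$bd  d
    3  bdbcdbfaef$  $
    4  bfaef$bdbcd  d
    5  cdbfaef$bdb  b
    6  dbcdbfaef$b  b
    7  dbfaef$bdbc  c
    8  ef$bdbcdbfa  a
    9  f$bdbcdbfae  e
   10  faef$bdbcdb  b

ffd$dbbcaeb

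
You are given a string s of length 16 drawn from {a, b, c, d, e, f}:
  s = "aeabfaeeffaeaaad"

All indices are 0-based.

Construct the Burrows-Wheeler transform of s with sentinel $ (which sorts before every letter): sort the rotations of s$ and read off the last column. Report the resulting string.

rank  rotation           last
    0  $aeabfaeeffaeaaad  d
    1  aaad$aeabfaeeffae  e
    2  aad$aeabfaeeffaea  a
    3  abfaeeffaeaaad$ae  e
    4  ad$aeabfaeeffaeaa  a
    5  aeaaad$aeabfaeeff  f
    6  aeabfaeeffaeaaad$  $
    7  aeeffaeaaad$aeabf  f
    8  bfaeeffaeaaad$aea  a
    9  d$aeabfaeeffaeaaa  a
   10  eaaad$aeabfaeeffa  a
   11  eabfaeeffaeaaad$a  a
   12  eeffaeaaad$aeabfa  a
   13  effaeaaad$aeabfae  e
   14  faeaaad$aeabfaeef  f
   15  faeeffaeaaad$aeab  b
   16  ffaeaaad$aeabfaee  e

deaeaf$faaaaaefbe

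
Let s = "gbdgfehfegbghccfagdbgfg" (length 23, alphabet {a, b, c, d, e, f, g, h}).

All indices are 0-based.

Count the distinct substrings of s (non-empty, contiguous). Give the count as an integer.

rank→(start, suffix):
  0 → (16, 'agdbgfg')
  1 → (1, 'bdgfehfegbghccfagdbgfg')
  2 → (19, 'bgfg')
  3 → (10, 'bghccfagdbgfg')
  4 → (13, 'ccfagdbgfg')
  5 → (14, 'cfagdbgfg')
  6 → (18, 'dbgfg')
  7 → (2, 'dgfehfegbghccfagdbgfg')
  8 → (8, 'egbghccfagdbgfg')
  9 → (5, 'ehfegbghccfagdbgfg')
  10 → (15, 'fagdbgfg')
  11 → (7, 'fegbghccfagdbgfg')
  12 → (4, 'fehfegbghccfagdbgfg')
  13 → (21, 'fg')
  14 → (22, 'g')
  15 → (0, 'gbdgfehfegbghccfagdbgfg')
  16 → (9, 'gbghccfagdbgfg')
  17 → (17, 'gdbgfg')
  18 → (3, 'gfehfegbghccfagdbgfg')
  19 → (20, 'gfg')
  20 → (11, 'ghccfagdbgfg')
  21 → (12, 'hccfagdbgfg')
  22 → (6, 'hfegbghccfagdbgfg')

SA = [16, 1, 19, 10, 13, 14, 18, 2, 8, 5, 15, 7, 4, 21, 22, 0, 9, 17, 3, 20, 11, 12, 6]
[i] adj suffixes → lcp
  [1] 16/1 → 0 ('')
  [2] 1/19 → 1 ('b')
  [3] 19/10 → 2 ('bg')
  [4] 10/13 → 0 ('')
  [5] 13/14 → 1 ('c')
  [6] 14/18 → 0 ('')
  [7] 18/2 → 1 ('d')
  [8] 2/8 → 0 ('')
  [9] 8/5 → 1 ('e')
  [10] 5/15 → 0 ('')
  [11] 15/7 → 1 ('f')
  [12] 7/4 → 2 ('fe')
  [13] 4/21 → 1 ('f')
  [14] 21/22 → 0 ('')
  [15] 22/0 → 1 ('g')
  [16] 0/9 → 2 ('gb')
  [17] 9/17 → 1 ('g')
  [18] 17/3 → 1 ('g')
  [19] 3/20 → 2 ('gf')
  [20] 20/11 → 1 ('g')
  [21] 11/12 → 0 ('')
  [22] 12/6 → 1 ('h')

n(n+1)/2 = 23·24/2 = 276
Σ LCP = 0 + 0 + 1 + 2 + 0 + 1 + 0 + 1 + 0 + 1 + 0 + 1 + 2 + 1 + 0 + 1 + 2 + 1 + 1 + 2 + 1 + 0 + 1 = 19
distinct = 276 − 19 = 257

257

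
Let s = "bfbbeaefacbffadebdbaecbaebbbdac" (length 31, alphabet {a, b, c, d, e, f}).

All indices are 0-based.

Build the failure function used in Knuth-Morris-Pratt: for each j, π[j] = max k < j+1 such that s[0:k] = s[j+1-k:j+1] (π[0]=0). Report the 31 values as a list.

π[0] = 0
j=1 s[j]='f': π[1]=0 (border '')
j=2 s[j]='b': π[2]=1 (border 'b')
j=3 s[j]='b': k: 1→0; π[3]=1 (border 'b')
j=4 s[j]='e': k: 1→0; π[4]=0 (border '')
j=5 s[j]='a': π[5]=0 (border '')
j=6 s[j]='e': π[6]=0 (border '')
j=7 s[j]='f': π[7]=0 (border '')
j=8 s[j]='a': π[8]=0 (border '')
j=9 s[j]='c': π[9]=0 (border '')
j=10 s[j]='b': π[10]=1 (border 'b')
j=11 s[j]='f': π[11]=2 (border 'bf')
j=12 s[j]='f': k: 2→0; π[12]=0 (border '')
j=13 s[j]='a': π[13]=0 (border '')
j=14 s[j]='d': π[14]=0 (border '')
j=15 s[j]='e': π[15]=0 (border '')
j=16 s[j]='b': π[16]=1 (border 'b')
j=17 s[j]='d': k: 1→0; π[17]=0 (border '')
j=18 s[j]='b': π[18]=1 (border 'b')
j=19 s[j]='a': k: 1→0; π[19]=0 (border '')
j=20 s[j]='e': π[20]=0 (border '')
j=21 s[j]='c': π[21]=0 (border '')
j=22 s[j]='b': π[22]=1 (border 'b')
j=23 s[j]='a': k: 1→0; π[23]=0 (border '')
j=24 s[j]='e': π[24]=0 (border '')
j=25 s[j]='b': π[25]=1 (border 'b')
j=26 s[j]='b': k: 1→0; π[26]=1 (border 'b')
j=27 s[j]='b': k: 1→0; π[27]=1 (border 'b')
j=28 s[j]='d': k: 1→0; π[28]=0 (border '')
j=29 s[j]='a': π[29]=0 (border '')
j=30 s[j]='c': π[30]=0 (border '')

[0, 0, 1, 1, 0, 0, 0, 0, 0, 0, 1, 2, 0, 0, 0, 0, 1, 0, 1, 0, 0, 0, 1, 0, 0, 1, 1, 1, 0, 0, 0]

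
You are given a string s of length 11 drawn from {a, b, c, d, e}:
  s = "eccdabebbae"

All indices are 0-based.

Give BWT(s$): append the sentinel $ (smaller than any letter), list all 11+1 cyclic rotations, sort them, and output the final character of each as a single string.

rank  rotation      last
    0  $eccdabebbae  e
    1  abebbae$eccd  d
    2  ae$eccdabebb  b
    3  bae$eccdabeb  b
    4  bbae$eccdabe  e
    5  bebbae$eccda  a
    6  ccdabebbae$e  e
    7  cdabebbae$ec  c
    8  dabebbae$ecc  c
    9  e$eccdabebba  a
   10  ebbae$eccdab  b
   11  eccdabebbae$  $

edbbeaeccab$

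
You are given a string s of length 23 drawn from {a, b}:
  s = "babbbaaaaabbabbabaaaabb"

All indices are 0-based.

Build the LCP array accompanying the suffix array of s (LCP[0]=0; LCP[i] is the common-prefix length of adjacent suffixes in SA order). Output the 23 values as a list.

[0, 4, 6, 3, 5, 2, 4, 1, 2, 3, 5, 3, 0, 1, 5, 2, 3, 4, 1, 2, 3, 4, 2]

rank→(start, suffix):
  0 → (5, 'aaaaabbabbabaaaabb')
  1 → (17, 'aaaabb')
  2 → (6, 'aaaabbabbabaaaabb')
  3 → (18, 'aaabb')
  4 → (7, 'aaabbabbabaaaabb')
  5 → (19, 'aabb')
  6 → (8, 'aabbabbabaaaabb')
  7 → (15, 'abaaaabb')
  8 → (20, 'abb')
  9 → (12, 'abbabaaaabb')
  10 → (9, 'abbabbabaaaabb')
  11 → (1, 'abbbaaaaabbabbabaaaabb')
  12 → (22, 'b')
  13 → (4, 'baaaaabbabbabaaaabb')
  14 → (16, 'baaaabb')
  15 → (14, 'babaaaabb')
  16 → (11, 'babbabaaaabb')
  17 → (0, 'babbbaaaaabbabbabaaaabb')
  18 → (21, 'bb')
  19 → (3, 'bbaaaaabbabbabaaaabb')
  20 → (13, 'bbabaaaabb')
  21 → (10, 'bbabbabaaaabb')
  22 → (2, 'bbbaaaaabbabbabaaaabb')

SA = [5, 17, 6, 18, 7, 19, 8, 15, 20, 12, 9, 1, 22, 4, 16, 14, 11, 0, 21, 3, 13, 10, 2]
rank  pair      lcp
   1  s[5:],s[17:]  4  'aaaa'
   2  s[17:],s[6:]  6  'aaaabb'
   3  s[6:],s[18:]  3  'aaa'
   4  s[18:],s[7:]  5  'aaabb'
   5  s[7:],s[19:]  2  'aa'
   6  s[19:],s[8:]  4  'aabb'
   7  s[8:],s[15:]  1  'a'
   8  s[15:],s[20:]  2  'ab'
   9  s[20:],s[12:]  3  'abb'
  10  s[12:],s[9:]  5  'abbab'
  11  s[9:],s[1:]  3  'abb'
  12  s[1:],s[22:]  0  ''
  13  s[22:],s[4:]  1  'b'
  14  s[4:],s[16:]  5  'baaaa'
  15  s[16:],s[14:]  2  'ba'
  16  s[14:],s[11:]  3  'bab'
  17  s[11:],s[0:]  4  'babb'
  18  s[0:],s[21:]  1  'b'
  19  s[21:],s[3:]  2  'bb'
  20  s[3:],s[13:]  3  'bba'
  21  s[13:],s[10:]  4  'bbab'
  22  s[10:],s[2:]  2  'bb'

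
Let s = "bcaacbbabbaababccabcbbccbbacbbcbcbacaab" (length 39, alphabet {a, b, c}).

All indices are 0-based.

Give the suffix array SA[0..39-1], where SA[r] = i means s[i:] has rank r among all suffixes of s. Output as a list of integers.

rank→(start, suffix):
  0 → (36, 'aab')
  1 → (10, 'aababccabcbbccbbacbbcbcbacaab')
  2 → (2, 'aacbbabbaababccabcbbccbbacbbcbcbacaab')
  3 → (37, 'ab')
  4 → (11, 'ababccabcbbccbbacbbcbcbacaab')
  5 → (7, 'abbaababccabcbbccbbacbbcbcbacaab')
  6 → (17, 'abcbbccbbacbbcbcbacaab')
  7 → (13, 'abccabcbbccbbacbbcbcbacaab')
  8 → (34, 'acaab')
  9 → (3, 'acbbabbaababccabcbbccbbacbbcbcbacaab')
  10 → (26, 'acbbcbcbacaab')
  11 → (38, 'b')
  12 → (9, 'baababccabcbbccbbacbbcbcbacaab')
  13 → (6, 'babbaababccabcbbccbbacbbcbcbacaab')
  14 → (12, 'babccabcbbccbbacbbcbcbacaab')
  15 → (33, 'bacaab')
  16 → (25, 'bacbbcbcbacaab')
  17 → (8, 'bbaababccabcbbccbbacbbcbcbacaab')
  18 → (5, 'bbabbaababccabcbbccbbacbbcbcbacaab')
  19 → (24, 'bbacbbcbcbacaab')
  20 → (28, 'bbcbcbacaab')
  21 → (20, 'bbccbbacbbcbcbacaab')
  22 → (0, 'bcaacbbabbaababccabcbbccbbacbbcbcbacaab')
  23 → (31, 'bcbacaab')
  24 → (18, 'bcbbccbbacbbcbcbacaab')
  25 → (29, 'bcbcbacaab')
  26 → (14, 'bccabcbbccbbacbbcbcbacaab')
  27 → (21, 'bccbbacbbcbcbacaab')
  28 → (35, 'caab')
  29 → (1, 'caacbbabbaababccabcbbccbbacbbcbcbacaab')
  30 → (16, 'cabcbbccbbacbbcbcbacaab')
  31 → (32, 'cbacaab')
  32 → (4, 'cbbabbaababccabcbbccbbacbbcbcbacaab')
  33 → (23, 'cbbacbbcbcbacaab')
  34 → (27, 'cbbcbcbacaab')
  35 → (19, 'cbbccbbacbbcbcbacaab')
  36 → (30, 'cbcbacaab')
  37 → (15, 'ccabcbbccbbacbbcbcbacaab')
  38 → (22, 'ccbbacbbcbcbacaab')

[36, 10, 2, 37, 11, 7, 17, 13, 34, 3, 26, 38, 9, 6, 12, 33, 25, 8, 5, 24, 28, 20, 0, 31, 18, 29, 14, 21, 35, 1, 16, 32, 4, 23, 27, 19, 30, 15, 22]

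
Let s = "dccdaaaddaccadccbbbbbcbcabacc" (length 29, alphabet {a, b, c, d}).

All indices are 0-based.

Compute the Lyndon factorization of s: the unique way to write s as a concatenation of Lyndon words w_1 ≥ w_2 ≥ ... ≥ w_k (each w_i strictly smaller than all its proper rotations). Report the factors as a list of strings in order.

["d", "ccd", "aaaddaccadccbbbbbcbcabacc"]

emit factor 1: 'd' (i=0, period=1)
emit factor 2: 'ccd' (i=1, period=3)
emit factor 3: 'aaaddaccadccbbbbbcbcabacc' (i=4, period=25)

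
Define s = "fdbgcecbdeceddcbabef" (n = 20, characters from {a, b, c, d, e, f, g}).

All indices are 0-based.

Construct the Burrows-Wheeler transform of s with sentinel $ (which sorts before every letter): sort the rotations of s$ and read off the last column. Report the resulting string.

fbccaddegefdebcdcbe$b

rank  rotation               last
    0  $fdbgcecbdeceddcbabef  f
    1  abef$fdbgcecbdeceddcb  b
    2  babef$fdbgcecbdeceddc  c
    3  bdeceddcbabef$fdbgcec  c
    4  bef$fdbgcecbdeceddcba  a
    5  bgcecbdeceddcbabef$fd  d
    6  cbabef$fdbgcecbdecedd  d
    7  cbdeceddcbabef$fdbgce  e
    8  cecbdeceddcbabef$fdbg  g
    9  ceddcbabef$fdbgcecbde  e
   10  dbgcecbdeceddcbabef$f  f
   11  dcbabef$fdbgcecbdeced  d
   12  ddcbabef$fdbgcecbdece  e
   13  deceddcbabef$fdbgcecb  b
   14  ecbdeceddcbabef$fdbgc  c
   15  eceddcbabef$fdbgcecbd  d
   16  eddcbabef$fdbgcecbdec  c
   17  ef$fdbgcecbdeceddcbab  b
   18  f$fdbgcecbdeceddcbabe  e
   19  fdbgcecbdeceddcbabef$  $
   20  gcecbdeceddcbabef$fdb  b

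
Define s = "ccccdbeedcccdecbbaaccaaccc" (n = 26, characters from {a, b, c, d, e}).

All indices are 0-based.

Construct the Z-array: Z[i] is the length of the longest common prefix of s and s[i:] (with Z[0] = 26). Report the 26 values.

Z[0]=26
i=1: outside box; Z[1]=3 scan→box=[1,4)
i=2: min(r-i=2, Z[1]=3)=2; Z[2]=2
i=3: min(r-i=1, Z[2]=2)=1; Z[3]=1
i=4: outside box; Z[4]=0
i=5: outside box; Z[5]=0
i=6: outside box; Z[6]=0
i=7: outside box; Z[7]=0
i=8: outside box; Z[8]=0
i=9: outside box; Z[9]=3 scan→box=[9,12)
i=10: min(r-i=2, Z[1]=3)=2; Z[10]=2
i=11: min(r-i=1, Z[2]=2)=1; Z[11]=1
i=12: outside box; Z[12]=0
i=13: outside box; Z[13]=0
i=14: outside box; Z[14]=1 scan→box=[14,15)
i=15: outside box; Z[15]=0
i=16: outside box; Z[16]=0
i=17: outside box; Z[17]=0
i=18: outside box; Z[18]=0
i=19: outside box; Z[19]=2 scan→box=[19,21)
i=20: min(r-i=1, Z[1]=3)=1; Z[20]=1
i=21: outside box; Z[21]=0
i=22: outside box; Z[22]=0
i=23: outside box; Z[23]=3 scan→box=[23,26)
i=24: min(r-i=2, Z[1]=3)=2; Z[24]=2
i=25: min(r-i=1, Z[2]=2)=1; Z[25]=1

[26, 3, 2, 1, 0, 0, 0, 0, 0, 3, 2, 1, 0, 0, 1, 0, 0, 0, 0, 2, 1, 0, 0, 3, 2, 1]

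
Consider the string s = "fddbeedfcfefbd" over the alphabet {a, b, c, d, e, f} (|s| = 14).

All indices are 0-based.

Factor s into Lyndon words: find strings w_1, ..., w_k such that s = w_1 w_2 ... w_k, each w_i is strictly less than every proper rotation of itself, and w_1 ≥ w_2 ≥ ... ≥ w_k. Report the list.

["f", "d", "d", "beedfcfef", "bd"]

emit factor 1: 'f' (i=0, period=1)
emit factor 2: 'd' (i=1, period=1)
emit factor 3: 'd' (i=2, period=1)
emit factor 4: 'beedfcfef' (i=3, period=9)
emit factor 5: 'bd' (i=12, period=2)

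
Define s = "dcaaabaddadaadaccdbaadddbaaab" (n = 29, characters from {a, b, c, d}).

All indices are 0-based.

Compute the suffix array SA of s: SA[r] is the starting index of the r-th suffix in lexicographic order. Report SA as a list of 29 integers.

[25, 2, 26, 3, 11, 19, 27, 4, 14, 9, 12, 6, 20, 28, 24, 18, 5, 1, 15, 16, 10, 13, 8, 23, 17, 0, 7, 22, 21]

sorted suffixes:
  #0 SA[0]=25  'aaab'
  #1 SA[1]=2  'aaabaddadaadaccdbaadddbaaab'
  #2 SA[2]=26  'aab'
  #3 SA[3]=3  'aabaddadaadaccdbaadddbaaab'
  #4 SA[4]=11  'aadaccdbaadddbaaab'
  #5 SA[5]=19  'aadddbaaab'
  #6 SA[6]=27  'ab'
  #7 SA[7]=4  'abaddadaadaccdbaadddbaaab'
  #8 SA[8]=14  'accdbaadddbaaab'
  #9 SA[9]=9  'adaadaccdbaadddbaaab'
  #10 SA[10]=12  'adaccdbaadddbaaab'
  #11 SA[11]=6  'addadaadaccdbaadddbaaab'
  #12 SA[12]=20  'adddbaaab'
  #13 SA[13]=28  'b'
  #14 SA[14]=24  'baaab'
  #15 SA[15]=18  'baadddbaaab'
  #16 SA[16]=5  'baddadaadaccdbaadddbaaab'
  #17 SA[17]=1  'caaabaddadaadaccdbaadddbaaab'
  #18 SA[18]=15  'ccdbaadddbaaab'
  #19 SA[19]=16  'cdbaadddbaaab'
  #20 SA[20]=10  'daadaccdbaadddbaaab'
  #21 SA[21]=13  'daccdbaadddbaaab'
  #22 SA[22]=8  'dadaadaccdbaadddbaaab'
  #23 SA[23]=23  'dbaaab'
  #24 SA[24]=17  'dbaadddbaaab'
  #25 SA[25]=0  'dcaaabaddadaadaccdbaadddbaaab'
  #26 SA[26]=7  'ddadaadaccdbaadddbaaab'
  #27 SA[27]=22  'ddbaaab'
  #28 SA[28]=21  'dddbaaab'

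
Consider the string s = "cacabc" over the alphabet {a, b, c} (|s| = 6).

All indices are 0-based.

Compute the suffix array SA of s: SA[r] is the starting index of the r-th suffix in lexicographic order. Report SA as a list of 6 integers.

rank | idx | suffix
   0 |   3 | abc
   1 |   1 | acabc
   2 |   4 | bc
   3 |   5 | c
   4 |   2 | cabc
   5 |   0 | cacabc

[3, 1, 4, 5, 2, 0]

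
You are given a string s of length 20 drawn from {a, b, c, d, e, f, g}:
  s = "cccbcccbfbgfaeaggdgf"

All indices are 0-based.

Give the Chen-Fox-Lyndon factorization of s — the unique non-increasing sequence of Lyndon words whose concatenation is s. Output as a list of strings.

emit factor 1: 'c' (i=0, period=1)
emit factor 2: 'c' (i=1, period=1)
emit factor 3: 'c' (i=2, period=1)
emit factor 4: 'bcccbfbgf' (i=3, period=9)
emit factor 5: 'aeaggdgf' (i=12, period=8)

["c", "c", "c", "bcccbfbgf", "aeaggdgf"]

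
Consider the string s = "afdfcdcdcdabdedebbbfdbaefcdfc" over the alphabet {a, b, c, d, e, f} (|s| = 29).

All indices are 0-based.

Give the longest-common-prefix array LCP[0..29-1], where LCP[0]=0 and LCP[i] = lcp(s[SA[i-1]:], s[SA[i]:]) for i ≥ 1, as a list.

rank→(start, suffix):
  0 → (10, 'abdedebbbfdbaefcdfc')
  1 → (22, 'aefcdfc')
  2 → (0, 'afdfcdcdcdabdedebbbfdbaefcdfc')
  3 → (21, 'baefcdfc')
  4 → (16, 'bbbfdbaefcdfc')
  5 → (17, 'bbfdbaefcdfc')
  6 → (11, 'bdedebbbfdbaefcdfc')
  7 → (18, 'bfdbaefcdfc')
  8 → (28, 'c')
  9 → (8, 'cdabdedebbbfdbaefcdfc')
  10 → (6, 'cdcdabdedebbbfdbaefcdfc')
  11 → (4, 'cdcdcdabdedebbbfdbaefcdfc')
  12 → (25, 'cdfc')
  13 → (9, 'dabdedebbbfdbaefcdfc')
  14 → (20, 'dbaefcdfc')
  15 → (7, 'dcdabdedebbbfdbaefcdfc')
  16 → (5, 'dcdcdabdedebbbfdbaefcdfc')
  17 → (14, 'debbbfdbaefcdfc')
  18 → (12, 'dedebbbfdbaefcdfc')
  19 → (26, 'dfc')
  20 → (2, 'dfcdcdcdabdedebbbfdbaefcdfc')
  21 → (15, 'ebbbfdbaefcdfc')
  22 → (13, 'edebbbfdbaefcdfc')
  23 → (23, 'efcdfc')
  24 → (27, 'fc')
  25 → (3, 'fcdcdcdabdedebbbfdbaefcdfc')
  26 → (24, 'fcdfc')
  27 → (19, 'fdbaefcdfc')
  28 → (1, 'fdfcdcdcdabdedebbbfdbaefcdfc')

SA = [10, 22, 0, 21, 16, 17, 11, 18, 28, 8, 6, 4, 25, 9, 20, 7, 5, 14, 12, 26, 2, 15, 13, 23, 27, 3, 24, 19, 1]
rank  pair      lcp
   1  s[10:],s[22:]  1  'a'
   2  s[22:],s[0:]  1  'a'
   3  s[0:],s[21:]  0  ''
   4  s[21:],s[16:]  1  'b'
   5  s[16:],s[17:]  2  'bb'
   6  s[17:],s[11:]  1  'b'
   7  s[11:],s[18:]  1  'b'
   8  s[18:],s[28:]  0  ''
   9  s[28:],s[8:]  1  'c'
  10  s[8:],s[6:]  2  'cd'
  11  s[6:],s[4:]  4  'cdcd'
  12  s[4:],s[25:]  2  'cd'
  13  s[25:],s[9:]  0  ''
  14  s[9:],s[20:]  1  'd'
  15  s[20:],s[7:]  1  'd'
  16  s[7:],s[5:]  3  'dcd'
  17  s[5:],s[14:]  1  'd'
  18  s[14:],s[12:]  2  'de'
  19  s[12:],s[26:]  1  'd'
  20  s[26:],s[2:]  3  'dfc'
  21  s[2:],s[15:]  0  ''
  22  s[15:],s[13:]  1  'e'
  23  s[13:],s[23:]  1  'e'
  24  s[23:],s[27:]  0  ''
  25  s[27:],s[3:]  2  'fc'
  26  s[3:],s[24:]  3  'fcd'
  27  s[24:],s[19:]  1  'f'
  28  s[19:],s[1:]  2  'fd'

[0, 1, 1, 0, 1, 2, 1, 1, 0, 1, 2, 4, 2, 0, 1, 1, 3, 1, 2, 1, 3, 0, 1, 1, 0, 2, 3, 1, 2]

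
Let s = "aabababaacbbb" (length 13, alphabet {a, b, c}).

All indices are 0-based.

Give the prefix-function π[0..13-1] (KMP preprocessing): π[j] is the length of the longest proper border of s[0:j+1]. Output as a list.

[0, 1, 0, 1, 0, 1, 0, 1, 2, 0, 0, 0, 0]

π[0] = 0
j=1 s[j]='a': π[1]=1 (border 'a')
j=2 s[j]='b': k: 1→0; π[2]=0 (border '')
j=3 s[j]='a': π[3]=1 (border 'a')
j=4 s[j]='b': k: 1→0; π[4]=0 (border '')
j=5 s[j]='a': π[5]=1 (border 'a')
j=6 s[j]='b': k: 1→0; π[6]=0 (border '')
j=7 s[j]='a': π[7]=1 (border 'a')
j=8 s[j]='a': π[8]=2 (border 'aa')
j=9 s[j]='c': k: 2→1→0; π[9]=0 (border '')
j=10 s[j]='b': π[10]=0 (border '')
j=11 s[j]='b': π[11]=0 (border '')
j=12 s[j]='b': π[12]=0 (border '')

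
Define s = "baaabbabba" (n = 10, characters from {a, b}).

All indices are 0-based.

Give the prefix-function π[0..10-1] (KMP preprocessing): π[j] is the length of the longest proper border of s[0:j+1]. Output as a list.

π[0] = 0
j=1 s[j]='a': π[1]=0 (border '')
j=2 s[j]='a': π[2]=0 (border '')
j=3 s[j]='a': π[3]=0 (border '')
j=4 s[j]='b': π[4]=1 (border 'b')
j=5 s[j]='b': k: 1→0; π[5]=1 (border 'b')
j=6 s[j]='a': π[6]=2 (border 'ba')
j=7 s[j]='b': k: 2→0; π[7]=1 (border 'b')
j=8 s[j]='b': k: 1→0; π[8]=1 (border 'b')
j=9 s[j]='a': π[9]=2 (border 'ba')

[0, 0, 0, 0, 1, 1, 2, 1, 1, 2]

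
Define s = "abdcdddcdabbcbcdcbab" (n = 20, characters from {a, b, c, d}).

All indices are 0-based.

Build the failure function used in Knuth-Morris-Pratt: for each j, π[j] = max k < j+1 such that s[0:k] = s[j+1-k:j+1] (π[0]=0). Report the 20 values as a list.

π[0] = 0
j=1 s[j]='b': π[1]=0 (border '')
j=2 s[j]='d': π[2]=0 (border '')
j=3 s[j]='c': π[3]=0 (border '')
j=4 s[j]='d': π[4]=0 (border '')
j=5 s[j]='d': π[5]=0 (border '')
j=6 s[j]='d': π[6]=0 (border '')
j=7 s[j]='c': π[7]=0 (border '')
j=8 s[j]='d': π[8]=0 (border '')
j=9 s[j]='a': π[9]=1 (border 'a')
j=10 s[j]='b': π[10]=2 (border 'ab')
j=11 s[j]='b': k: 2→0; π[11]=0 (border '')
j=12 s[j]='c': π[12]=0 (border '')
j=13 s[j]='b': π[13]=0 (border '')
j=14 s[j]='c': π[14]=0 (border '')
j=15 s[j]='d': π[15]=0 (border '')
j=16 s[j]='c': π[16]=0 (border '')
j=17 s[j]='b': π[17]=0 (border '')
j=18 s[j]='a': π[18]=1 (border 'a')
j=19 s[j]='b': π[19]=2 (border 'ab')

[0, 0, 0, 0, 0, 0, 0, 0, 0, 1, 2, 0, 0, 0, 0, 0, 0, 0, 1, 2]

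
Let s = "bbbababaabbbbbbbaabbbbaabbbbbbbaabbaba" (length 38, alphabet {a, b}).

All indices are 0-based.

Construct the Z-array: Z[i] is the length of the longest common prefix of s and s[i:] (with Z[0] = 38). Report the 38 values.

[38, 2, 1, 0, 1, 0, 1, 0, 0, 3, 3, 3, 3, 4, 2, 1, 0, 0, 3, 4, 2, 1, 0, 0, 3, 3, 3, 3, 4, 2, 1, 0, 0, 2, 1, 0, 1, 0]

Z[0]=38
i=1: outside box; Z[1]=2 grow→box=[1,3)
i=2: min(r-i=1, Z[1]=2)=1; Z[2]=1
i=3: outside box; Z[3]=0
i=4: outside box; Z[4]=1 grow→box=[4,5)
i=5: outside box; Z[5]=0
i=6: outside box; Z[6]=1 grow→box=[6,7)
i=7: outside box; Z[7]=0
i=8: outside box; Z[8]=0
i=9: outside box; Z[9]=3 grow→box=[9,12)
i=10: min(r-i=2, Z[1]=2)=2; Z[10]=3 grow→box=[10,13)
i=11: min(r-i=2, Z[1]=2)=2; Z[11]=3 grow→box=[11,14)
i=12: min(r-i=2, Z[1]=2)=2; Z[12]=3 grow→box=[12,15)
i=13: min(r-i=2, Z[1]=2)=2; Z[13]=4 grow→box=[13,17)
i=14: min(r-i=3, Z[1]=2)=2; Z[14]=2
i=15: min(r-i=2, Z[2]=1)=1; Z[15]=1
i=16: min(r-i=1, Z[3]=0)=0; Z[16]=0
i=17: outside box; Z[17]=0
i=18: outside box; Z[18]=3 grow→box=[18,21)
i=19: min(r-i=2, Z[1]=2)=2; Z[19]=4 grow→box=[19,23)
i=20: min(r-i=3, Z[1]=2)=2; Z[20]=2
i=21: min(r-i=2, Z[2]=1)=1; Z[21]=1
i=22: min(r-i=1, Z[3]=0)=0; Z[22]=0
i=23: outside box; Z[23]=0
i=24: outside box; Z[24]=3 grow→box=[24,27)
i=25: min(r-i=2, Z[1]=2)=2; Z[25]=3 grow→box=[25,28)
i=26: min(r-i=2, Z[1]=2)=2; Z[26]=3 grow→box=[26,29)
i=27: min(r-i=2, Z[1]=2)=2; Z[27]=3 grow→box=[27,30)
i=28: min(r-i=2, Z[1]=2)=2; Z[28]=4 grow→box=[28,32)
i=29: min(r-i=3, Z[1]=2)=2; Z[29]=2
i=30: min(r-i=2, Z[2]=1)=1; Z[30]=1
i=31: min(r-i=1, Z[3]=0)=0; Z[31]=0
i=32: outside box; Z[32]=0
i=33: outside box; Z[33]=2 grow→box=[33,35)
i=34: min(r-i=1, Z[1]=2)=1; Z[34]=1
i=35: outside box; Z[35]=0
i=36: outside box; Z[36]=1 grow→box=[36,37)
i=37: outside box; Z[37]=0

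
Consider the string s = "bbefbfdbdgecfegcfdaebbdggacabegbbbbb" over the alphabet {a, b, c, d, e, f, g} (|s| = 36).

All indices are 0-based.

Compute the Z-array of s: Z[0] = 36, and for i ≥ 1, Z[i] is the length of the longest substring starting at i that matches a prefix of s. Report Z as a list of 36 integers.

[36, 1, 0, 0, 1, 0, 0, 1, 0, 0, 0, 0, 0, 0, 0, 0, 0, 0, 0, 0, 2, 1, 0, 0, 0, 0, 0, 0, 1, 0, 0, 2, 2, 2, 2, 1]

Z[0]=36
i=1: i≥r, start 0; Z[1]=1 extend→box=[1,2)
i=2: i≥r, start 0; Z[2]=0
i=3: i≥r, start 0; Z[3]=0
i=4: i≥r, start 0; Z[4]=1 extend→box=[4,5)
i=5: i≥r, start 0; Z[5]=0
i=6: i≥r, start 0; Z[6]=0
i=7: i≥r, start 0; Z[7]=1 extend→box=[7,8)
i=8: i≥r, start 0; Z[8]=0
i=9: i≥r, start 0; Z[9]=0
i=10: i≥r, start 0; Z[10]=0
i=11: i≥r, start 0; Z[11]=0
i=12: i≥r, start 0; Z[12]=0
i=13: i≥r, start 0; Z[13]=0
i=14: i≥r, start 0; Z[14]=0
i=15: i≥r, start 0; Z[15]=0
i=16: i≥r, start 0; Z[16]=0
i=17: i≥r, start 0; Z[17]=0
i=18: i≥r, start 0; Z[18]=0
i=19: i≥r, start 0; Z[19]=0
i=20: i≥r, start 0; Z[20]=2 extend→box=[20,22)
i=21: min(r-i=1, Z[1]=1)=1; Z[21]=1
i=22: i≥r, start 0; Z[22]=0
i=23: i≥r, start 0; Z[23]=0
i=24: i≥r, start 0; Z[24]=0
i=25: i≥r, start 0; Z[25]=0
i=26: i≥r, start 0; Z[26]=0
i=27: i≥r, start 0; Z[27]=0
i=28: i≥r, start 0; Z[28]=1 extend→box=[28,29)
i=29: i≥r, start 0; Z[29]=0
i=30: i≥r, start 0; Z[30]=0
i=31: i≥r, start 0; Z[31]=2 extend→box=[31,33)
i=32: min(r-i=1, Z[1]=1)=1; Z[32]=2 extend→box=[32,34)
i=33: min(r-i=1, Z[1]=1)=1; Z[33]=2 extend→box=[33,35)
i=34: min(r-i=1, Z[1]=1)=1; Z[34]=2 extend→box=[34,36)
i=35: min(r-i=1, Z[1]=1)=1; Z[35]=1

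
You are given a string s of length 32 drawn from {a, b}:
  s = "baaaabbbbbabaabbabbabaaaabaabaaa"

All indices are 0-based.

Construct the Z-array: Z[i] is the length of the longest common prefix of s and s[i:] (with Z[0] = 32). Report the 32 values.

Z[0]=32
i=1: i≥r, start 0; Z[1]=0
i=2: i≥r, start 0; Z[2]=0
i=3: i≥r, start 0; Z[3]=0
i=4: i≥r, start 0; Z[4]=0
i=5: i≥r, start 0; Z[5]=1 grow→box=[5,6)
i=6: i≥r, start 0; Z[6]=1 grow→box=[6,7)
i=7: i≥r, start 0; Z[7]=1 grow→box=[7,8)
i=8: i≥r, start 0; Z[8]=1 grow→box=[8,9)
i=9: i≥r, start 0; Z[9]=2 grow→box=[9,11)
i=10: min(r-i=1, Z[1]=0)=0; Z[10]=0
i=11: i≥r, start 0; Z[11]=3 grow→box=[11,14)
i=12: min(r-i=2, Z[1]=0)=0; Z[12]=0
i=13: min(r-i=1, Z[2]=0)=0; Z[13]=0
i=14: i≥r, start 0; Z[14]=1 grow→box=[14,15)
i=15: i≥r, start 0; Z[15]=2 grow→box=[15,17)
i=16: min(r-i=1, Z[1]=0)=0; Z[16]=0
i=17: i≥r, start 0; Z[17]=1 grow→box=[17,18)
i=18: i≥r, start 0; Z[18]=2 grow→box=[18,20)
i=19: min(r-i=1, Z[1]=0)=0; Z[19]=0
i=20: i≥r, start 0; Z[20]=6 grow→box=[20,26)
i=21: min(r-i=5, Z[1]=0)=0; Z[21]=0
i=22: min(r-i=4, Z[2]=0)=0; Z[22]=0
i=23: min(r-i=3, Z[3]=0)=0; Z[23]=0
i=24: min(r-i=2, Z[4]=0)=0; Z[24]=0
i=25: min(r-i=1, Z[5]=1)=1; Z[25]=3 grow→box=[25,28)
i=26: min(r-i=2, Z[1]=0)=0; Z[26]=0
i=27: min(r-i=1, Z[2]=0)=0; Z[27]=0
i=28: i≥r, start 0; Z[28]=4 grow→box=[28,32)
i=29: min(r-i=3, Z[1]=0)=0; Z[29]=0
i=30: min(r-i=2, Z[2]=0)=0; Z[30]=0
i=31: min(r-i=1, Z[3]=0)=0; Z[31]=0

[32, 0, 0, 0, 0, 1, 1, 1, 1, 2, 0, 3, 0, 0, 1, 2, 0, 1, 2, 0, 6, 0, 0, 0, 0, 3, 0, 0, 4, 0, 0, 0]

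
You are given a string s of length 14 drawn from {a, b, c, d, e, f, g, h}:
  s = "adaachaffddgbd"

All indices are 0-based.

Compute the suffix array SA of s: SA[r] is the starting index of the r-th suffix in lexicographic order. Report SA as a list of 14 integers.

rank | idx | suffix
   0 |   2 | aachaffddgbd
   1 |   3 | achaffddgbd
   2 |   0 | adaachaffddgbd
   3 |   6 | affddgbd
   4 |  12 | bd
   5 |   4 | chaffddgbd
   6 |  13 | d
   7 |   1 | daachaffddgbd
   8 |   9 | ddgbd
   9 |  10 | dgbd
  10 |   8 | fddgbd
  11 |   7 | ffddgbd
  12 |  11 | gbd
  13 |   5 | haffddgbd

[2, 3, 0, 6, 12, 4, 13, 1, 9, 10, 8, 7, 11, 5]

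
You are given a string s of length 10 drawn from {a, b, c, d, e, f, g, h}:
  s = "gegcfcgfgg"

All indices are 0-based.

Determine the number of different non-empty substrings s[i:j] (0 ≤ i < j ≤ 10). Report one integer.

49

rank | idx | suffix
   0 |   3 | cfcgfgg
   1 |   5 | cgfgg
   2 |   1 | egcfcgfgg
   3 |   4 | fcgfgg
   4 |   7 | fgg
   5 |   9 | g
   6 |   2 | gcfcgfgg
   7 |   0 | gegcfcgfgg
   8 |   6 | gfgg
   9 |   8 | gg

SA = [3, 5, 1, 4, 7, 9, 2, 0, 6, 8]
rank  pair      lcp
   1  s[3:],s[5:]  1  'c'
   2  s[5:],s[1:]  0  ''
   3  s[1:],s[4:]  0  ''
   4  s[4:],s[7:]  1  'f'
   5  s[7:],s[9:]  0  ''
   6  s[9:],s[2:]  1  'g'
   7  s[2:],s[0:]  1  'g'
   8  s[0:],s[6:]  1  'g'
   9  s[6:],s[8:]  1  'g'

n(n+1)/2 = 10·11/2 = 55
Σ LCP = 0 + 1 + 0 + 0 + 1 + 0 + 1 + 1 + 1 + 1 = 6
distinct = 55 − 6 = 49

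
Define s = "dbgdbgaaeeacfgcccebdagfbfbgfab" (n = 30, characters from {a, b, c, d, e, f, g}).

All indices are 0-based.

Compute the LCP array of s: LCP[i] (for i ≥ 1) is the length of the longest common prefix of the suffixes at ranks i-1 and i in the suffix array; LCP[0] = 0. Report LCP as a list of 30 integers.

[0, 1, 1, 1, 1, 0, 1, 1, 1, 2, 2, 0, 2, 1, 1, 0, 1, 3, 0, 1, 1, 0, 1, 2, 1, 0, 1, 1, 1, 2]

rank→(start, suffix):
  0 → (6, 'aaeeacfgcccebdagfbfbgfab')
  1 → (28, 'ab')
  2 → (10, 'acfgcccebdagfbfbgfab')
  3 → (7, 'aeeacfgcccebdagfbfbgfab')
  4 → (20, 'agfbfbgfab')
  5 → (29, 'b')
  6 → (18, 'bdagfbfbgfab')
  7 → (23, 'bfbgfab')
  8 → (4, 'bgaaeeacfgcccebdagfbfbgfab')
  9 → (1, 'bgdbgaaeeacfgcccebdagfbfbgfab')
  10 → (25, 'bgfab')
  11 → (14, 'cccebdagfbfbgfab')
  12 → (15, 'ccebdagfbfbgfab')
  13 → (16, 'cebdagfbfbgfab')
  14 → (11, 'cfgcccebdagfbfbgfab')
  15 → (19, 'dagfbfbgfab')
  16 → (3, 'dbgaaeeacfgcccebdagfbfbgfab')
  17 → (0, 'dbgdbgaaeeacfgcccebdagfbfbgfab')
  18 → (9, 'eacfgcccebdagfbfbgfab')
  19 → (17, 'ebdagfbfbgfab')
  20 → (8, 'eeacfgcccebdagfbfbgfab')
  21 → (27, 'fab')
  22 → (22, 'fbfbgfab')
  23 → (24, 'fbgfab')
  24 → (12, 'fgcccebdagfbfbgfab')
  25 → (5, 'gaaeeacfgcccebdagfbfbgfab')
  26 → (13, 'gcccebdagfbfbgfab')
  27 → (2, 'gdbgaaeeacfgcccebdagfbfbgfab')
  28 → (26, 'gfab')
  29 → (21, 'gfbfbgfab')

SA = [6, 28, 10, 7, 20, 29, 18, 23, 4, 1, 25, 14, 15, 16, 11, 19, 3, 0, 9, 17, 8, 27, 22, 24, 12, 5, 13, 2, 26, 21]
[i] adj suffixes → lcp
  [1] 6/28 → 1 ('a')
  [2] 28/10 → 1 ('a')
  [3] 10/7 → 1 ('a')
  [4] 7/20 → 1 ('a')
  [5] 20/29 → 0 ('')
  [6] 29/18 → 1 ('b')
  [7] 18/23 → 1 ('b')
  [8] 23/4 → 1 ('b')
  [9] 4/1 → 2 ('bg')
  [10] 1/25 → 2 ('bg')
  [11] 25/14 → 0 ('')
  [12] 14/15 → 2 ('cc')
  [13] 15/16 → 1 ('c')
  [14] 16/11 → 1 ('c')
  [15] 11/19 → 0 ('')
  [16] 19/3 → 1 ('d')
  [17] 3/0 → 3 ('dbg')
  [18] 0/9 → 0 ('')
  [19] 9/17 → 1 ('e')
  [20] 17/8 → 1 ('e')
  [21] 8/27 → 0 ('')
  [22] 27/22 → 1 ('f')
  [23] 22/24 → 2 ('fb')
  [24] 24/12 → 1 ('f')
  [25] 12/5 → 0 ('')
  [26] 5/13 → 1 ('g')
  [27] 13/2 → 1 ('g')
  [28] 2/26 → 1 ('g')
  [29] 26/21 → 2 ('gf')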